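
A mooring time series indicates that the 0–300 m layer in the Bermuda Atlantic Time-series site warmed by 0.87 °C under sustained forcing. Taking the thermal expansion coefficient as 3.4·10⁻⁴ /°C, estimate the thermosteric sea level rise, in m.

Δh = 0.0887 m

Δh = αΔT·H = 3.4×10⁻⁴ × 0.87 × 300 = 0.08874 m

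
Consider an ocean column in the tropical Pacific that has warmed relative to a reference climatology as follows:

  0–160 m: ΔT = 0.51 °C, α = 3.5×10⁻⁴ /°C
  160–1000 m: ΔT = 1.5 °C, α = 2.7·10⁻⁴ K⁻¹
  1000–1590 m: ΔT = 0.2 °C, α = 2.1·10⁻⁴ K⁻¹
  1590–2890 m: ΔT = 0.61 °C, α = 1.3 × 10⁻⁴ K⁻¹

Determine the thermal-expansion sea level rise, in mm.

500 mm of thermosteric rise

0–160 m: 160 × 3.5×10⁻⁴ × 0.51 = 0.02856 m
Layer 2: 2.7×10⁻⁴ × 1.5 × 840 = 0.34020 m
Layer 3: 2.1×10⁻⁴ × 0.2 × 590 = 0.02478 m
1.3×10⁻⁴ × 1300 × 0.61 = 0.10309 m
Δh = 0.02856 + 0.34020 + 0.02478 + 0.10309 = 0.49663 m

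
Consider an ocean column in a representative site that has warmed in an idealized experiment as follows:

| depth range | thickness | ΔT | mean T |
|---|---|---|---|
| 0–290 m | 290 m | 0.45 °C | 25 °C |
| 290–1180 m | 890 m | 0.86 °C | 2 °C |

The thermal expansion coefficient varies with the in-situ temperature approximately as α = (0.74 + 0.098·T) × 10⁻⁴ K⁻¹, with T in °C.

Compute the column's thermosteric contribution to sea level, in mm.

Layer 1: α = (0.74 + 0.098×25)×10⁻⁴ = 3.19×10⁻⁴ K⁻¹
Layer 2: α = (0.74 + 0.098×2)×10⁻⁴ = 0.936×10⁻⁴ K⁻¹
Layer 1: 0.45 × 290 × 3.19×10⁻⁴ = 0.0416295 m
0.86 × 890 × 0.936×10⁻⁴ = 0.07164144 m
Δh = 0.0416295 + 0.07164144 = 0.11327094 m ≈ 113 mm

Δh = 113 mm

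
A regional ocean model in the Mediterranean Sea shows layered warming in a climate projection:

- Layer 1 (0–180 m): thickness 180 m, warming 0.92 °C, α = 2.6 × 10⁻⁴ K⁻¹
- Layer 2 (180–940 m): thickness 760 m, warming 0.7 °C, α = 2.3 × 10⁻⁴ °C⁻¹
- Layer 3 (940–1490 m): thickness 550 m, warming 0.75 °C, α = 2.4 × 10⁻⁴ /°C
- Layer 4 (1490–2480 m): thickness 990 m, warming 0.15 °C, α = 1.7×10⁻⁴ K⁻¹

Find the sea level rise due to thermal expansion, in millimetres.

about 290 mm

2.6×10⁻⁴ × 180 × 0.92 = 0.043056 m
Layer 2: 760 × 0.7 × 2.3×10⁻⁴ = 0.12236 m
940–1490 m: 0.75 × 550 × 2.4×10⁻⁴ = 0.09900 m
1490–2480 m: 990 × 0.15 × 1.7×10⁻⁴ = 0.025245 m
Δh = 0.043056 + 0.12236 + 0.09900 + 0.025245 = 0.289661 m ≈ 290 mm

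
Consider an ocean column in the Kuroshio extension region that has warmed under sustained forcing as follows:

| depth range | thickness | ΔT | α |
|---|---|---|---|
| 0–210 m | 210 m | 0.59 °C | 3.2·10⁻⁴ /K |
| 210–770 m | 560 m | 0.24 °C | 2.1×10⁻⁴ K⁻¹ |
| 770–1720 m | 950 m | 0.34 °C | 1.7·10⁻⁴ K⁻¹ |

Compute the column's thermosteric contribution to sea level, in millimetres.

Layer 1: 0.59 × 210 × 3.2×10⁻⁴ = 0.039648 m
Layer 2: 2.1×10⁻⁴ × 560 × 0.24 = 0.028224 m
Layer 3: 0.34 × 950 × 1.7×10⁻⁴ = 0.05491 m
Δh = 0.039648 + 0.028224 + 0.05491 = 0.122782 m ≈ 123 mm

Δh = 123 mm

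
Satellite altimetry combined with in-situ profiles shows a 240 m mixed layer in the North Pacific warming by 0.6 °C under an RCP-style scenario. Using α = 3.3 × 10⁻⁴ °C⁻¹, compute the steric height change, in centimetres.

4.8 cm

Δh = αΔT·H = 3.3×10⁻⁴ × 0.6 × 240 = 0.04752 m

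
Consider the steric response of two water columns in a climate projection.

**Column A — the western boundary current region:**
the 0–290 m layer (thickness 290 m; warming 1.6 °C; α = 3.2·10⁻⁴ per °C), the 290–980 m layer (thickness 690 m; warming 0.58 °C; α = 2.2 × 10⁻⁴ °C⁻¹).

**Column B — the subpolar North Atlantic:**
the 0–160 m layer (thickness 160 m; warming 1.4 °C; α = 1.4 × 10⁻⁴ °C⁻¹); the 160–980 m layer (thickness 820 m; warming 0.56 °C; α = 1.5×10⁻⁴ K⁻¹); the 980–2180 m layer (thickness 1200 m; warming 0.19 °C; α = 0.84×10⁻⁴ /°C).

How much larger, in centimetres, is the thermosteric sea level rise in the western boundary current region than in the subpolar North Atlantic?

A 0–290 m: 1.6 × 290 × 3.2×10⁻⁴ = 0.14848 m
A Layer 2: 0.58 × 690 × 2.2×10⁻⁴ = 0.088044 m
A total: 0.236524 m
B 1.4×10⁻⁴ × 160 × 1.4 = 0.03136 m
B 820 × 0.56 × 1.5×10⁻⁴ = 0.06888 m
B 0.19 × 1200 × 0.84×10⁻⁴ = 0.019152 m
B total: 0.119392 m
Difference: 0.236524 − 0.119392 = 0.117132 m

12 cm larger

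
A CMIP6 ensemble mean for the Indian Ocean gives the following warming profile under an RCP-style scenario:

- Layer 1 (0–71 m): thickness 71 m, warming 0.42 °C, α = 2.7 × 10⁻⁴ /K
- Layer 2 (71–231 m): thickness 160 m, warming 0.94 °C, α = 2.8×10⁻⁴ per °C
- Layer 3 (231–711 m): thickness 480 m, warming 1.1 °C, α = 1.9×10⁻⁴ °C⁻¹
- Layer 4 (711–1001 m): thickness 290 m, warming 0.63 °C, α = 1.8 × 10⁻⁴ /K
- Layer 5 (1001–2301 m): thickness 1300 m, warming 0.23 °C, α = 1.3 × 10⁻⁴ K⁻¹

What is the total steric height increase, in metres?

0–71 m: 0.42 × 2.7×10⁻⁴ × 71 = 0.0080514 m
71–231 m: 160 × 2.8×10⁻⁴ × 0.94 = 0.042112 m
231–711 m: 1.1 × 480 × 1.9×10⁻⁴ = 0.10032 m
Layer 4: 1.8×10⁻⁴ × 0.63 × 290 = 0.032886 m
Layer 5: 1300 × 0.23 × 1.3×10⁻⁴ = 0.03887 m
Δh = 0.0080514 + 0.042112 + 0.10032 + 0.032886 + 0.03887 = 0.2222394 m

0.222 m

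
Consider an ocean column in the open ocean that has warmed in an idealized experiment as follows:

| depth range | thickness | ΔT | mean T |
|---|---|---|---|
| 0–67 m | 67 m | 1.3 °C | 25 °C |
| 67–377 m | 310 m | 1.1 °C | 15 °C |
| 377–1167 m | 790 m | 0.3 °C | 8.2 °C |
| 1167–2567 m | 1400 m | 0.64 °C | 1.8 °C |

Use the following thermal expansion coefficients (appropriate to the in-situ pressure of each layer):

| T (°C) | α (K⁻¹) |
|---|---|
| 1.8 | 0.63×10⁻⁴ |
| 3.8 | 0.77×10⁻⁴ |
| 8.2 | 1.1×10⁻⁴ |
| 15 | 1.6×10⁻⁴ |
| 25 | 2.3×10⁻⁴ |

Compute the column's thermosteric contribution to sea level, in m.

Δh ≈ 0.16 m

Layer 1 at 25 °C → α = 2.3×10⁻⁴ K⁻¹
Layer 2 at 15 °C → α = 1.6×10⁻⁴ K⁻¹
Layer 3 at 8.2 °C → α = 1.1×10⁻⁴ K⁻¹
Layer 4 at 1.8 °C → α = 0.63×10⁻⁴ K⁻¹
67 × 1.3 × 2.3×10⁻⁴ = 0.020033 m
310 × 1.6×10⁻⁴ × 1.1 = 0.05456 m
377–1167 m: 1.1×10⁻⁴ × 0.3 × 790 = 0.02607 m
0.64 × 1400 × 0.63×10⁻⁴ = 0.056448 m
Δh = 0.020033 + 0.05456 + 0.02607 + 0.056448 = 0.157111 m ≈ 0.16 m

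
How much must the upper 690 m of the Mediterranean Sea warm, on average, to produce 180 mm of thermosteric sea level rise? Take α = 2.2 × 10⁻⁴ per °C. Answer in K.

ΔT = Δh/(αH) = 0.18 / (2.2×10⁻⁴ × 690) ≈ 1.186 K

1.2 K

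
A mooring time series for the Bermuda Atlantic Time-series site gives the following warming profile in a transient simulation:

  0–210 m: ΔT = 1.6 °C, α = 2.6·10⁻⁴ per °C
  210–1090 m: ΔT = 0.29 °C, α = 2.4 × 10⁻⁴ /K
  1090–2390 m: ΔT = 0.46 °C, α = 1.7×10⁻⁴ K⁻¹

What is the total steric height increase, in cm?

0–210 m: 210 × 1.6 × 2.6×10⁻⁴ = 0.08736 m
210–1090 m: 880 × 0.29 × 2.4×10⁻⁴ = 0.061248 m
Layer 3: 0.46 × 1300 × 1.7×10⁻⁴ = 0.10166 m
Δh = 0.08736 + 0.061248 + 0.10166 = 0.250268 m

25.0 cm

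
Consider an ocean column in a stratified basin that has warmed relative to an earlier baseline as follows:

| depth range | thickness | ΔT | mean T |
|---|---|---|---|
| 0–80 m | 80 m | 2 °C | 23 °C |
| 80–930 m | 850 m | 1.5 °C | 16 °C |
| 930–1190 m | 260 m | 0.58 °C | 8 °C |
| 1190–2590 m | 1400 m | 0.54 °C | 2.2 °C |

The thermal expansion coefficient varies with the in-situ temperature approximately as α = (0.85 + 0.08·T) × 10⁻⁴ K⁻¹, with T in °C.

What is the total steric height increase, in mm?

Δh = 415 mm

Layer 1: α = (0.85 + 0.08×23)×10⁻⁴ = 2.69×10⁻⁴ K⁻¹
Layer 2: α = (0.85 + 0.08×16)×10⁻⁴ = 2.13×10⁻⁴ K⁻¹
Layer 3: α = (0.85 + 0.08×8)×10⁻⁴ = 1.49×10⁻⁴ K⁻¹
Layer 4: α = (0.85 + 0.08×2.2)×10⁻⁴ = 1.026×10⁻⁴ K⁻¹
Layer 1: 80 × 2 × 2.69×10⁻⁴ = 0.04304 m
80–930 m: 1.5 × 850 × 2.13×10⁻⁴ = 0.271575 m
930–1190 m: 1.49×10⁻⁴ × 0.58 × 260 = 0.0224692 m
Layer 4: 0.54 × 1400 × 1.026×10⁻⁴ = 0.0775656 m
Δh = 0.04304 + 0.271575 + 0.0224692 + 0.0775656 = 0.4146498 m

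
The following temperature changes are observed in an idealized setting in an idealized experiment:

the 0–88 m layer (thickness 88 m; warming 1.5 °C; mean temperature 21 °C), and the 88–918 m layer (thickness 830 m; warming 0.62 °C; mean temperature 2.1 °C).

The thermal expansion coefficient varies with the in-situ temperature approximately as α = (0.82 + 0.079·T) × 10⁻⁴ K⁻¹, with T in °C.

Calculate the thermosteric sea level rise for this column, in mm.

83 mm of thermosteric rise

Layer 1: α = (0.82 + 0.079×21)×10⁻⁴ = 2.479×10⁻⁴ K⁻¹
Layer 2: α = (0.82 + 0.079×2.1)×10⁻⁴ = 0.9859×10⁻⁴ K⁻¹
0–88 m: 88 × 1.5 × 2.479×10⁻⁴ = 0.0327228 m
Layer 2: 0.62 × 0.9859×10⁻⁴ × 830 = 0.050734414 m
Δh = 0.0327228 + 0.050734414 = 0.083457214 m ≈ 83 mm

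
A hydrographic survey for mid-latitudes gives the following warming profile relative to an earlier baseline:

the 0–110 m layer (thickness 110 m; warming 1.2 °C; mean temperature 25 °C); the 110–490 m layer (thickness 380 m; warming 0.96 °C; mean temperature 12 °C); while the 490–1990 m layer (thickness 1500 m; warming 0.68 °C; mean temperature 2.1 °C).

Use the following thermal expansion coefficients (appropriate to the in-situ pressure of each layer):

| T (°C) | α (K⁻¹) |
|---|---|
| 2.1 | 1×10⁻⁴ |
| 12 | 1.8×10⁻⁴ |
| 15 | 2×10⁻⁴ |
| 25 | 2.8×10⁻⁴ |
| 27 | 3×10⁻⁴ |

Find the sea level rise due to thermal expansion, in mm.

Layer 1 at 25 °C → α = 2.8×10⁻⁴ K⁻¹
Layer 2 at 12 °C → α = 1.8×10⁻⁴ K⁻¹
Layer 3 at 2.1 °C → α = 1×10⁻⁴ K⁻¹
Layer 1: 110 × 1.2 × 2.8×10⁻⁴ = 0.03696 m
Layer 2: 1.8×10⁻⁴ × 0.96 × 380 = 0.065664 m
490–1990 m: 0.68 × 1×10⁻⁴ × 1500 = 0.10200 m
Δh = 0.03696 + 0.065664 + 0.10200 = 0.204624 m

205 mm of thermosteric rise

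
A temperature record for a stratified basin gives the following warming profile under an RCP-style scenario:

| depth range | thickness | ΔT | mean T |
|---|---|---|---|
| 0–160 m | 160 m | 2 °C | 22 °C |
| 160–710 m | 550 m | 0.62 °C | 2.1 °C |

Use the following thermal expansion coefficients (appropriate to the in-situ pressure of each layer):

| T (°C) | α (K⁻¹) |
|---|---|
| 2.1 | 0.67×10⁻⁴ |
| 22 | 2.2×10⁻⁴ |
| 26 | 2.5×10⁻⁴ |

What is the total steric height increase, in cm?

Layer 1 at 22 °C → α = 2.2×10⁻⁴ K⁻¹
Layer 2 at 2.1 °C → α = 0.67×10⁻⁴ K⁻¹
0–160 m: 2.2×10⁻⁴ × 160 × 2 = 0.07040 m
0.62 × 0.67×10⁻⁴ × 550 = 0.022847 m
Δh = 0.07040 + 0.022847 = 0.093247 m

about 9.3 cm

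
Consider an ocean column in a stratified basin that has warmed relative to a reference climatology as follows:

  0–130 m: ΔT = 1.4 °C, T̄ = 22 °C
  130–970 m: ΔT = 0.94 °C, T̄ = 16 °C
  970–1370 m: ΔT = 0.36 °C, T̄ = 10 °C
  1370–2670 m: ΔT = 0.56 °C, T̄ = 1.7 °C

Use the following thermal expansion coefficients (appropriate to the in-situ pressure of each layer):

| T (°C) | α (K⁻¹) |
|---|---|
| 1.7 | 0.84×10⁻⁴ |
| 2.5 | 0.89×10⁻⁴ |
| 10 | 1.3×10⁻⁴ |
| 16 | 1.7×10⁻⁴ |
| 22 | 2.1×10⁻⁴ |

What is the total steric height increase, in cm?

25.2 cm

Layer 1 at 22 °C → α = 2.1×10⁻⁴ K⁻¹
Layer 2 at 16 °C → α = 1.7×10⁻⁴ K⁻¹
Layer 3 at 10 °C → α = 1.3×10⁻⁴ K⁻¹
Layer 4 at 1.7 °C → α = 0.84×10⁻⁴ K⁻¹
0–130 m: 1.4 × 2.1×10⁻⁴ × 130 = 0.03822 m
130–970 m: 1.7×10⁻⁴ × 0.94 × 840 = 0.134232 m
970–1370 m: 400 × 0.36 × 1.3×10⁻⁴ = 0.01872 m
1370–2670 m: 1300 × 0.84×10⁻⁴ × 0.56 = 0.061152 m
Δh = 0.03822 + 0.134232 + 0.01872 + 0.061152 = 0.252324 m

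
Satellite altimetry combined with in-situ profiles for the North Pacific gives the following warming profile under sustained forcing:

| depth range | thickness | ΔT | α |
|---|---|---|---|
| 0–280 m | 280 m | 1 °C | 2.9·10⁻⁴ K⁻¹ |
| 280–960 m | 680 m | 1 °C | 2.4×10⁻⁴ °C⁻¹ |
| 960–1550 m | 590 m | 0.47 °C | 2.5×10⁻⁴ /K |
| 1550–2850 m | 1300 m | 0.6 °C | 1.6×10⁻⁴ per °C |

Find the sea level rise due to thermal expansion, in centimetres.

43.9 cm of thermosteric rise

0–280 m: 280 × 2.9×10⁻⁴ × 1 = 0.08120 m
280–960 m: 680 × 2.4×10⁻⁴ × 1 = 0.16320 m
960–1550 m: 2.5×10⁻⁴ × 0.47 × 590 = 0.069325 m
1550–2850 m: 0.6 × 1300 × 1.6×10⁻⁴ = 0.12480 m
Δh = 0.08120 + 0.16320 + 0.069325 + 0.12480 = 0.438525 m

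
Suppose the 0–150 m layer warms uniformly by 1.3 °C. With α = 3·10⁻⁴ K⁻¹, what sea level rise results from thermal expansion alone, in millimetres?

Δh = αΔT·H = 3×10⁻⁴ × 1.3 × 150 = 0.05850 m

58.5 mm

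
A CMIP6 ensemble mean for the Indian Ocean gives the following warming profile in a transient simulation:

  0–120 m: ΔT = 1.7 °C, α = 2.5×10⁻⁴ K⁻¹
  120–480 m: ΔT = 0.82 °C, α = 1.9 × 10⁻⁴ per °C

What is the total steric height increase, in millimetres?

120 × 2.5×10⁻⁴ × 1.7 = 0.05100 m
120–480 m: 1.9×10⁻⁴ × 360 × 0.82 = 0.056088 m
Δh = 0.05100 + 0.056088 = 0.107088 m

110 mm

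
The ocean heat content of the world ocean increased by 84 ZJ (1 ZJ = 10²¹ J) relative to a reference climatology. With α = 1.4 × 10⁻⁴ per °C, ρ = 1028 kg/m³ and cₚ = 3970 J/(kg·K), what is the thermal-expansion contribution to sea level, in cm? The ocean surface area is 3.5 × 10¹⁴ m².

Per unit area: Q = 84×10²¹ / (3.5×10¹⁴) = 2.4×10⁸ J/m²
Δh = αQ/(ρcₚ) = 1.4×10⁻⁴ × 2.4×10⁸ / (1028 × 3970) ≈ 0.008233 m

Δh ≈ 0.82 cm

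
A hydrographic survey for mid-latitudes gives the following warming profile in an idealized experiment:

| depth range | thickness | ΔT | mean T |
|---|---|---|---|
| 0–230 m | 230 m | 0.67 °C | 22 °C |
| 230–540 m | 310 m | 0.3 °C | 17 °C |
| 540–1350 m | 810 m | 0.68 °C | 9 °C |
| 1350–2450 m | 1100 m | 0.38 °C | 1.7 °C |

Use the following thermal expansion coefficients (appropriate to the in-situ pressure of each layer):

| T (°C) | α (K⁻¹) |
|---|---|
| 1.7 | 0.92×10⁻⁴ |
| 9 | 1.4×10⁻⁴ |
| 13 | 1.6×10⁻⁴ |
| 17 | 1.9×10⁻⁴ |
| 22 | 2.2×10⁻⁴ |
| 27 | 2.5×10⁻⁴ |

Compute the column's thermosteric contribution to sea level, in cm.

Layer 1 at 22 °C → α = 2.2×10⁻⁴ K⁻¹
Layer 2 at 17 °C → α = 1.9×10⁻⁴ K⁻¹
Layer 3 at 9 °C → α = 1.4×10⁻⁴ K⁻¹
Layer 4 at 1.7 °C → α = 0.92×10⁻⁴ K⁻¹
Layer 1: 230 × 2.2×10⁻⁴ × 0.67 = 0.033902 m
Layer 2: 0.3 × 1.9×10⁻⁴ × 310 = 0.01767 m
Layer 3: 1.4×10⁻⁴ × 0.68 × 810 = 0.077112 m
0.92×10⁻⁴ × 1100 × 0.38 = 0.038456 m
Δh = 0.033902 + 0.01767 + 0.077112 + 0.038456 = 0.16714 m ≈ 17 cm

17 cm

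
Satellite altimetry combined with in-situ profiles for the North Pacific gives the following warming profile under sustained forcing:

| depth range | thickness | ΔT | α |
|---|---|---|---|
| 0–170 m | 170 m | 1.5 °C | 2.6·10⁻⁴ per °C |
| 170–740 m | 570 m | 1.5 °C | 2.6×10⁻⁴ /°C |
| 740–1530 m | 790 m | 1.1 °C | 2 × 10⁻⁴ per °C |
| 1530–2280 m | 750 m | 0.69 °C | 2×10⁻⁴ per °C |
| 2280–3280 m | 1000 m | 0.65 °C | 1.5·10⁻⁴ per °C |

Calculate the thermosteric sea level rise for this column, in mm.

Δh = 663 mm

2.6×10⁻⁴ × 1.5 × 170 = 0.06630 m
Layer 2: 570 × 2.6×10⁻⁴ × 1.5 = 0.22230 m
740–1530 m: 2×10⁻⁴ × 790 × 1.1 = 0.17380 m
1530–2280 m: 750 × 0.69 × 2×10⁻⁴ = 0.10350 m
0.65 × 1000 × 1.5×10⁻⁴ = 0.09750 m
Δh = 0.06630 + 0.22230 + 0.17380 + 0.10350 + 0.09750 = 0.66340 m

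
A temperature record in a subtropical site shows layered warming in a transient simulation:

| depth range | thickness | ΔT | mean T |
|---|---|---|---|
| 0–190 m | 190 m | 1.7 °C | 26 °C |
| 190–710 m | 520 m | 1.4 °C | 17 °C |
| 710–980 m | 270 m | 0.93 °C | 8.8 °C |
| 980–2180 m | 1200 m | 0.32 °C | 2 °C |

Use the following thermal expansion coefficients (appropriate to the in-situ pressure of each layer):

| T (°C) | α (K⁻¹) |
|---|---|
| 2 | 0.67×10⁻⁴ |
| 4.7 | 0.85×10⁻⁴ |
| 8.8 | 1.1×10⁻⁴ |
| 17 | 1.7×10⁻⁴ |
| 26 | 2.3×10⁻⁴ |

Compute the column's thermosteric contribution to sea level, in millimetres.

Layer 1 at 26 °C → α = 2.3×10⁻⁴ K⁻¹
Layer 2 at 17 °C → α = 1.7×10⁻⁴ K⁻¹
Layer 3 at 8.8 °C → α = 1.1×10⁻⁴ K⁻¹
Layer 4 at 2 °C → α = 0.67×10⁻⁴ K⁻¹
Layer 1: 190 × 2.3×10⁻⁴ × 1.7 = 0.07429 m
Layer 2: 1.7×10⁻⁴ × 520 × 1.4 = 0.12376 m
Layer 3: 270 × 1.1×10⁻⁴ × 0.93 = 0.027621 m
1200 × 0.67×10⁻⁴ × 0.32 = 0.025728 m
Δh = 0.07429 + 0.12376 + 0.027621 + 0.025728 = 0.251399 m

Δh ≈ 251 mm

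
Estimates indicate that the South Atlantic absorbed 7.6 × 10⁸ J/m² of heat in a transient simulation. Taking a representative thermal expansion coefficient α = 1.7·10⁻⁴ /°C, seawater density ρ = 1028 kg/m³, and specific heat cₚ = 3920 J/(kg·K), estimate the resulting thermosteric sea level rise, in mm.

Δh = 32.1 mm

Δh = αQ/(ρcₚ) = 1.7×10⁻⁴ × 7.6×10⁸ / (1028 × 3920) ≈ 0.032061 m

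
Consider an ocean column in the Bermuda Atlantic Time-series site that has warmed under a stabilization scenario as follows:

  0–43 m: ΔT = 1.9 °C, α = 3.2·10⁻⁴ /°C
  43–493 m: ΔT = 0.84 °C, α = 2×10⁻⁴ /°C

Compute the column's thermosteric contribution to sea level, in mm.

Δh = 102 mm

Layer 1: 1.9 × 3.2×10⁻⁴ × 43 = 0.026144 m
Layer 2: 2×10⁻⁴ × 450 × 0.84 = 0.07560 m
Δh = 0.026144 + 0.07560 = 0.101744 m ≈ 102 mm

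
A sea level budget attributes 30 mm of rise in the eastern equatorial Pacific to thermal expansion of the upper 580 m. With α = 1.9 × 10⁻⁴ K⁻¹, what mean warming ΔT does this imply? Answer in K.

ΔT = Δh/(αH) = 0.03 / (1.9×10⁻⁴ × 580) ≈ 0.2722 K

0.272 K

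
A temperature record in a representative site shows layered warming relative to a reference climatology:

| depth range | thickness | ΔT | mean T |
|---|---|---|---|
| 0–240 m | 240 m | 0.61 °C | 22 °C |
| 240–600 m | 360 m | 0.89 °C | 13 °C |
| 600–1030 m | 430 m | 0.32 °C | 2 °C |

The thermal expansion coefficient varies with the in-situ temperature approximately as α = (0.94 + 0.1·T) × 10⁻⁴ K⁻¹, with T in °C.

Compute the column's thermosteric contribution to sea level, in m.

about 0.133 m

Layer 1: α = (0.94 + 0.1×22)×10⁻⁴ = 3.14×10⁻⁴ K⁻¹
Layer 2: α = (0.94 + 0.1×13)×10⁻⁴ = 2.24×10⁻⁴ K⁻¹
Layer 3: α = (0.94 + 0.1×2)×10⁻⁴ = 1.14×10⁻⁴ K⁻¹
Layer 1: 3.14×10⁻⁴ × 240 × 0.61 = 0.0459696 m
2.24×10⁻⁴ × 0.89 × 360 = 0.0717696 m
600–1030 m: 430 × 1.14×10⁻⁴ × 0.32 = 0.0156864 m
Δh = 0.0459696 + 0.0717696 + 0.0156864 = 0.1334256 m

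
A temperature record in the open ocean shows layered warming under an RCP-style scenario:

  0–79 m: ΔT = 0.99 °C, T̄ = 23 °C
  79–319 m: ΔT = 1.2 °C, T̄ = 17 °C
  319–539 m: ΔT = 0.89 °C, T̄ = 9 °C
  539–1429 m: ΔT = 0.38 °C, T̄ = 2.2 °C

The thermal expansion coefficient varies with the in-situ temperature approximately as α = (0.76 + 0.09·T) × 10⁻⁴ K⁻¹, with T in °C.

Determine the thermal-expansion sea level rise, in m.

Layer 1: α = (0.76 + 0.09×23)×10⁻⁴ = 2.83×10⁻⁴ K⁻¹
Layer 2: α = (0.76 + 0.09×17)×10⁻⁴ = 2.29×10⁻⁴ K⁻¹
Layer 3: α = (0.76 + 0.09×9)×10⁻⁴ = 1.57×10⁻⁴ K⁻¹
Layer 4: α = (0.76 + 0.09×2.2)×10⁻⁴ = 0.958×10⁻⁴ K⁻¹
Layer 1: 0.99 × 79 × 2.83×10⁻⁴ = 0.02213343 m
79–319 m: 240 × 2.29×10⁻⁴ × 1.2 = 0.065952 m
Layer 3: 220 × 1.57×10⁻⁴ × 0.89 = 0.0307406 m
539–1429 m: 890 × 0.958×10⁻⁴ × 0.38 = 0.03239956 m
Δh = 0.02213343 + 0.065952 + 0.0307406 + 0.03239956 = 0.15122559 m

Δh = 0.15 m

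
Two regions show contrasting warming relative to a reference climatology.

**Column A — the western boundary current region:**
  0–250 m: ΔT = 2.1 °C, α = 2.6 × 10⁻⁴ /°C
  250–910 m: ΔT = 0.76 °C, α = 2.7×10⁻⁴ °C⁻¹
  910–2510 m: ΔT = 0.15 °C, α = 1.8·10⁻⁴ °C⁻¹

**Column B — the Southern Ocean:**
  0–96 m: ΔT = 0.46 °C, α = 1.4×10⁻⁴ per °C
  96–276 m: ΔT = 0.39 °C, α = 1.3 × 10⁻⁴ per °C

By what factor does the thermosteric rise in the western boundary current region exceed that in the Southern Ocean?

a factor of 20.6

A Layer 1: 250 × 2.1 × 2.6×10⁻⁴ = 0.13650 m
A 2.7×10⁻⁴ × 0.76 × 660 = 0.135432 m
A Layer 3: 0.15 × 1600 × 1.8×10⁻⁴ = 0.04320 m
A total: 0.315132 m
B Layer 1: 1.4×10⁻⁴ × 96 × 0.46 = 0.0061824 m
B Layer 2: 180 × 0.39 × 1.3×10⁻⁴ = 0.009126 m
B total: 0.0153084 m
Ratio: 0.315132 / 0.0153084 ≈ 20.59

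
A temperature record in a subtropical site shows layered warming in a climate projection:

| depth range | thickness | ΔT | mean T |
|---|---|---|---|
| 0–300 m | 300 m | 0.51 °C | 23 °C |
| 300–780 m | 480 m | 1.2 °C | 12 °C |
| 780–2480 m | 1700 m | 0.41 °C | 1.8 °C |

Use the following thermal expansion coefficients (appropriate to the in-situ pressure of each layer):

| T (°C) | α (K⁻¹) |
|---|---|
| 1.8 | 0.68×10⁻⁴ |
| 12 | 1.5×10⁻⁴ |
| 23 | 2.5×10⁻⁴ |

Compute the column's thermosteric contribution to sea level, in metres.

Layer 1 at 23 °C → α = 2.5×10⁻⁴ K⁻¹
Layer 2 at 12 °C → α = 1.5×10⁻⁴ K⁻¹
Layer 3 at 1.8 °C → α = 0.68×10⁻⁴ K⁻¹
2.5×10⁻⁴ × 300 × 0.51 = 0.03825 m
1.2 × 480 × 1.5×10⁻⁴ = 0.08640 m
Layer 3: 0.68×10⁻⁴ × 1700 × 0.41 = 0.047396 m
Δh = 0.03825 + 0.08640 + 0.047396 = 0.172046 m

Δh = 0.172 m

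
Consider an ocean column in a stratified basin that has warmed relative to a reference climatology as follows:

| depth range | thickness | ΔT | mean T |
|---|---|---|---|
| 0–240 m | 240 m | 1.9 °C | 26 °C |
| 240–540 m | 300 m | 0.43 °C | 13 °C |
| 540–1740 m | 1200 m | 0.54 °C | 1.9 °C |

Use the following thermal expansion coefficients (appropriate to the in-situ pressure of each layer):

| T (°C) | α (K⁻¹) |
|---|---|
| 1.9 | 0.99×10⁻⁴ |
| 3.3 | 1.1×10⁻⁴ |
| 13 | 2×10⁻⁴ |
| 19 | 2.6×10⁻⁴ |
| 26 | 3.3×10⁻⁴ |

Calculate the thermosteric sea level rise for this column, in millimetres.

about 240 mm

Layer 1 at 26 °C → α = 3.3×10⁻⁴ K⁻¹
Layer 2 at 13 °C → α = 2×10⁻⁴ K⁻¹
Layer 3 at 1.9 °C → α = 0.99×10⁻⁴ K⁻¹
0–240 m: 1.9 × 3.3×10⁻⁴ × 240 = 0.15048 m
Layer 2: 2×10⁻⁴ × 0.43 × 300 = 0.02580 m
540–1740 m: 0.54 × 0.99×10⁻⁴ × 1200 = 0.064152 m
Δh = 0.15048 + 0.02580 + 0.064152 = 0.240432 m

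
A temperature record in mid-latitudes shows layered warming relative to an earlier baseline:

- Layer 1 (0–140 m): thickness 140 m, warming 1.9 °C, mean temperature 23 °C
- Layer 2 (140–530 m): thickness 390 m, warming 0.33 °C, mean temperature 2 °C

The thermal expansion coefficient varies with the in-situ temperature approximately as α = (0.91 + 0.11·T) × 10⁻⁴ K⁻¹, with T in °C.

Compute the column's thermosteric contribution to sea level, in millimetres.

Layer 1: α = (0.91 + 0.11×23)×10⁻⁴ = 3.44×10⁻⁴ K⁻¹
Layer 2: α = (0.91 + 0.11×2)×10⁻⁴ = 1.13×10⁻⁴ K⁻¹
0–140 m: 1.9 × 140 × 3.44×10⁻⁴ = 0.091504 m
0.33 × 390 × 1.13×10⁻⁴ = 0.0145431 m
Δh = 0.091504 + 0.0145431 = 0.1060471 m ≈ 110 mm

110 mm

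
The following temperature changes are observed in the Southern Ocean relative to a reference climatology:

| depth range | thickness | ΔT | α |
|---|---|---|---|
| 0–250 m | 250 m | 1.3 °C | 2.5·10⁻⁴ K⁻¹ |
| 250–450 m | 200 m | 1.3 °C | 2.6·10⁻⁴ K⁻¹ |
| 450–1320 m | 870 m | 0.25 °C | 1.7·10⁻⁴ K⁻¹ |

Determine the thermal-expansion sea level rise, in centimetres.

0–250 m: 2.5×10⁻⁴ × 1.3 × 250 = 0.08125 m
200 × 1.3 × 2.6×10⁻⁴ = 0.06760 m
Layer 3: 870 × 1.7×10⁻⁴ × 0.25 = 0.036975 m
Δh = 0.08125 + 0.06760 + 0.036975 = 0.185825 m

18.6 cm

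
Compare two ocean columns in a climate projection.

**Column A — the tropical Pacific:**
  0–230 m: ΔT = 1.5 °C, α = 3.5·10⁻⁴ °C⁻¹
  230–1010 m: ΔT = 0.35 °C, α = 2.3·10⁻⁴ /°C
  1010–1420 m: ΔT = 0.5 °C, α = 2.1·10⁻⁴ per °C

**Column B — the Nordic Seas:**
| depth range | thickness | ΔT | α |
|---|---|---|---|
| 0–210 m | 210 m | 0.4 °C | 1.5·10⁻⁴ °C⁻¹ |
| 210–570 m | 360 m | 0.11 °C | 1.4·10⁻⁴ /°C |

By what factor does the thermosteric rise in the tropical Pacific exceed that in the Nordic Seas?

A Layer 1: 230 × 1.5 × 3.5×10⁻⁴ = 0.12075 m
A 780 × 2.3×10⁻⁴ × 0.35 = 0.06279 m
A 410 × 0.5 × 2.1×10⁻⁴ = 0.04305 m
A total: 0.22659 m
B 0–210 m: 210 × 1.5×10⁻⁴ × 0.4 = 0.01260 m
B 0.11 × 360 × 1.4×10⁻⁴ = 0.005544 m
B total: 0.018144 m
Ratio: 0.22659 / 0.018144 ≈ 12.49

a factor of 12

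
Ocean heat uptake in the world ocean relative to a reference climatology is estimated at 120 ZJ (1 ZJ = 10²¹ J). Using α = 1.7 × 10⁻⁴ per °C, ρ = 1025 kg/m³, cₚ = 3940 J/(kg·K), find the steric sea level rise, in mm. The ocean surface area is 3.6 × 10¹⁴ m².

Δh ≈ 14 mm

Per unit area: Q = 120×10²¹ / (3.6×10¹⁴) ≈ 3.333×10⁸ J/m²
Δh = αQ/(ρcₚ) = 1.7×10⁻⁴ × 3.333×10⁸ / (1025 × 3940) ≈ 0.01403 m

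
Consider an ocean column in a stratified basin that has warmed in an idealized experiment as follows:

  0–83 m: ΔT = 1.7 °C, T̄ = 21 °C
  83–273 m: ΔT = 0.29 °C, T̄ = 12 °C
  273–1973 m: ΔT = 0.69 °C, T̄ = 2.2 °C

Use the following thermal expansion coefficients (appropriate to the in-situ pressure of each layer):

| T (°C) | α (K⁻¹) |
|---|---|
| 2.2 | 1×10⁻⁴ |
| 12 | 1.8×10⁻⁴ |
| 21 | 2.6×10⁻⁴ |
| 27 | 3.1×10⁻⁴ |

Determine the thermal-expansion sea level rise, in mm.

164 mm

Layer 1 at 21 °C → α = 2.6×10⁻⁴ K⁻¹
Layer 2 at 12 °C → α = 1.8×10⁻⁴ K⁻¹
Layer 3 at 2.2 °C → α = 1×10⁻⁴ K⁻¹
Layer 1: 1.7 × 83 × 2.6×10⁻⁴ = 0.036686 m
190 × 0.29 × 1.8×10⁻⁴ = 0.009918 m
Layer 3: 1×10⁻⁴ × 0.69 × 1700 = 0.11730 m
Δh = 0.036686 + 0.009918 + 0.11730 = 0.163904 m ≈ 164 mm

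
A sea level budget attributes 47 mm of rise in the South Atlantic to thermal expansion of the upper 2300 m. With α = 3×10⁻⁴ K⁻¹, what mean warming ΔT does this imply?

ΔT = Δh/(αH) = 0.047 / (3×10⁻⁴ × 2300) ≈ 0.06812 °C

about 0.0681 °C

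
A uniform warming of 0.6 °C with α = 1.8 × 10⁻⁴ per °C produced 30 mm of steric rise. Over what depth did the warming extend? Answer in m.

278 m

H = Δh/(αΔT) = 0.03 / (1.8×10⁻⁴ × 0.6) ≈ 277.8 m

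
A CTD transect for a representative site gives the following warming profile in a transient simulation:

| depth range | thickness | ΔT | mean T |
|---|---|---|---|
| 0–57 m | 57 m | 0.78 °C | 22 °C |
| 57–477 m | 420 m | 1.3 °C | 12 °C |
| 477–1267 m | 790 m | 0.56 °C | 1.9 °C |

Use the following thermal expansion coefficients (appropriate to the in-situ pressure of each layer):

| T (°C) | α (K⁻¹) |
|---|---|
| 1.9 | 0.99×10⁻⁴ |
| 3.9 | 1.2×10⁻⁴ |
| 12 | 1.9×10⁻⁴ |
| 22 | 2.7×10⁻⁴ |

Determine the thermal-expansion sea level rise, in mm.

Layer 1 at 22 °C → α = 2.7×10⁻⁴ K⁻¹
Layer 2 at 12 °C → α = 1.9×10⁻⁴ K⁻¹
Layer 3 at 1.9 °C → α = 0.99×10⁻⁴ K⁻¹
0–57 m: 57 × 2.7×10⁻⁴ × 0.78 = 0.0120042 m
Layer 2: 420 × 1.9×10⁻⁴ × 1.3 = 0.10374 m
790 × 0.99×10⁻⁴ × 0.56 = 0.0437976 m
Δh = 0.0120042 + 0.10374 + 0.0437976 = 0.1595418 m

160 mm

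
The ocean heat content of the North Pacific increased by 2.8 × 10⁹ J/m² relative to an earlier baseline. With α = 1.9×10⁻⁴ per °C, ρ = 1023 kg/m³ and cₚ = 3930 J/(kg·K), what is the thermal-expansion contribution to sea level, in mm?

132 mm

Δh = αQ/(ρcₚ) = 1.9×10⁻⁴ × 2.8×10⁹ / (1023 × 3930) ≈ 0.13233 m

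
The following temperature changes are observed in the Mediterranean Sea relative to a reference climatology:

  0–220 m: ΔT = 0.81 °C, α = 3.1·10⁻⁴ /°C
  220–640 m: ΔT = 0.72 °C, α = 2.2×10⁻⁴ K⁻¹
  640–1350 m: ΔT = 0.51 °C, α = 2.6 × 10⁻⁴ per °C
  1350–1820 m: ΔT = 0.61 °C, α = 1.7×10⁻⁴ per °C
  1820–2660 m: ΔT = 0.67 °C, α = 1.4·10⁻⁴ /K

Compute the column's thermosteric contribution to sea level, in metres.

0–220 m: 220 × 3.1×10⁻⁴ × 0.81 = 0.055242 m
220–640 m: 0.72 × 2.2×10⁻⁴ × 420 = 0.066528 m
640–1350 m: 2.6×10⁻⁴ × 710 × 0.51 = 0.094146 m
1350–1820 m: 1.7×10⁻⁴ × 0.61 × 470 = 0.048739 m
1.4×10⁻⁴ × 0.67 × 840 = 0.078792 m
Δh = 0.055242 + 0.066528 + 0.094146 + 0.048739 + 0.078792 = 0.343447 m

Δh ≈ 0.34 m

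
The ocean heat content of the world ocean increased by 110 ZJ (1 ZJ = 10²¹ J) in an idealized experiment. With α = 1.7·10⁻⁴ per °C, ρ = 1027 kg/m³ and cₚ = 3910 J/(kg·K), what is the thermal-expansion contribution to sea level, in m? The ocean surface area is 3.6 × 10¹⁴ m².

Per unit area: Q = 110×10²¹ / (3.6×10¹⁴) ≈ 3.056×10⁸ J/m²
Δh = αQ/(ρcₚ) = 1.7×10⁻⁴ × 3.056×10⁸ / (1027 × 3910) ≈ 0.012938 m

Δh = 0.0129 m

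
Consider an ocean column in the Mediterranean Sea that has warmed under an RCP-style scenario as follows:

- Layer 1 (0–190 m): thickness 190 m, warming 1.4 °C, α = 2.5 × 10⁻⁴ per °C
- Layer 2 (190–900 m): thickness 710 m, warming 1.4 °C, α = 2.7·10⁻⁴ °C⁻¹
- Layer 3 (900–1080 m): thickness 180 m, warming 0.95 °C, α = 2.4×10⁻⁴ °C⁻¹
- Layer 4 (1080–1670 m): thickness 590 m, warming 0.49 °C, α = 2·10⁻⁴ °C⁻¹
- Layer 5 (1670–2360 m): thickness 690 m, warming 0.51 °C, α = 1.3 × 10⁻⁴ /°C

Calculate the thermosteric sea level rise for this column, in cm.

Δh ≈ 48 cm

Layer 1: 2.5×10⁻⁴ × 1.4 × 190 = 0.06650 m
190–900 m: 1.4 × 2.7×10⁻⁴ × 710 = 0.26838 m
900–1080 m: 180 × 0.95 × 2.4×10⁻⁴ = 0.04104 m
Layer 4: 2×10⁻⁴ × 590 × 0.49 = 0.05782 m
1670–2360 m: 690 × 0.51 × 1.3×10⁻⁴ = 0.045747 m
Δh = 0.06650 + 0.26838 + 0.04104 + 0.05782 + 0.045747 = 0.479487 m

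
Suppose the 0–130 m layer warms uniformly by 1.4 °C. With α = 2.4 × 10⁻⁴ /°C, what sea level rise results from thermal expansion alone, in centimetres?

Δh = αΔT·H = 2.4×10⁻⁴ × 1.4 × 130 = 0.04368 m

about 4.37 cm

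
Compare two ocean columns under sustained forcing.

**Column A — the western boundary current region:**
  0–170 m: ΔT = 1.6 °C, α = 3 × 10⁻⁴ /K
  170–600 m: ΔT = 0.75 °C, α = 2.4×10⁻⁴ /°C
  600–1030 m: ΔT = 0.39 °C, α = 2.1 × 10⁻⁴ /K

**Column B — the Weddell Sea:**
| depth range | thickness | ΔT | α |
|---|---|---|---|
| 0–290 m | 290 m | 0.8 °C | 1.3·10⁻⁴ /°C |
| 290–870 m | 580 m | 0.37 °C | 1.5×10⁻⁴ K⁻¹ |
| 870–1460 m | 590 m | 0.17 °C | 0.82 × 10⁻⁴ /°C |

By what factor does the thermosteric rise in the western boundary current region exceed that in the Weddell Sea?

A 0–170 m: 3×10⁻⁴ × 1.6 × 170 = 0.08160 m
A Layer 2: 430 × 0.75 × 2.4×10⁻⁴ = 0.07740 m
A 2.1×10⁻⁴ × 0.39 × 430 = 0.035217 m
A total: 0.194217 m
B 290 × 0.8 × 1.3×10⁻⁴ = 0.03016 m
B 1.5×10⁻⁴ × 0.37 × 580 = 0.03219 m
B 590 × 0.17 × 0.82×10⁻⁴ = 0.0082246 m
B total: 0.0705746 m
Ratio: 0.194217 / 0.0705746 ≈ 2.752

≈ 2.8×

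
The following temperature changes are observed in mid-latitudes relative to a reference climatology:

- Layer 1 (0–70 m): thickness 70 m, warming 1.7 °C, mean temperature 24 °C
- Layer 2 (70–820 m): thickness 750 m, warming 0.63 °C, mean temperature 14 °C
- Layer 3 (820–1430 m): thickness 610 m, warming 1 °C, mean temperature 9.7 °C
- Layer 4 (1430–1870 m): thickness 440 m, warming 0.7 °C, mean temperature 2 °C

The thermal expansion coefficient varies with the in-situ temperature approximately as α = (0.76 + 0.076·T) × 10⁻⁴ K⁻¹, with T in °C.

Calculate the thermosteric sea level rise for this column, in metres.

Layer 1: α = (0.76 + 0.076×24)×10⁻⁴ = 2.584×10⁻⁴ K⁻¹
Layer 2: α = (0.76 + 0.076×14)×10⁻⁴ = 1.824×10⁻⁴ K⁻¹
Layer 3: α = (0.76 + 0.076×9.7)×10⁻⁴ = 1.4972×10⁻⁴ K⁻¹
Layer 4: α = (0.76 + 0.076×2)×10⁻⁴ = 0.912×10⁻⁴ K⁻¹
0–70 m: 2.584×10⁻⁴ × 1.7 × 70 = 0.0307496 m
Layer 2: 750 × 1.824×10⁻⁴ × 0.63 = 0.086184 m
820–1430 m: 1 × 1.4972×10⁻⁴ × 610 = 0.0913292 m
1430–1870 m: 0.912×10⁻⁴ × 440 × 0.7 = 0.0280896 m
Δh = 0.0307496 + 0.086184 + 0.0913292 + 0.0280896 = 0.2363524 m ≈ 0.236 m

about 0.236 m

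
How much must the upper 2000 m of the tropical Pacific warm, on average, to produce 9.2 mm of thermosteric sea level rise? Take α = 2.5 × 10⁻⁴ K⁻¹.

about 0.018 °C

ΔT = Δh/(αH) = 0.0092 / (2.5×10⁻⁴ × 2000) = 0.01840 °C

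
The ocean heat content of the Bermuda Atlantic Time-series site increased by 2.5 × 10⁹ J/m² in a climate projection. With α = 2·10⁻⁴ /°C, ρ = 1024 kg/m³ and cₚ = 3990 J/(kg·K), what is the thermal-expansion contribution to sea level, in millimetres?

Δh = αQ/(ρcₚ) = 2×10⁻⁴ × 2.5×10⁹ / (1024 × 3990) ≈ 0.12238 m

Δh = 122 mm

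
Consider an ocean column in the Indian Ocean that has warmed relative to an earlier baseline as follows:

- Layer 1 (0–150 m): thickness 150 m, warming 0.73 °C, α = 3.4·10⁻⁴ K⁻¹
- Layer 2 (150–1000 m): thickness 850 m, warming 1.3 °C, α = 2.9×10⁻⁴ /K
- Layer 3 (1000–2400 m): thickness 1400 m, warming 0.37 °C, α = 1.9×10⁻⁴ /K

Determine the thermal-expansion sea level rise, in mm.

Layer 1: 3.4×10⁻⁴ × 0.73 × 150 = 0.03723 m
Layer 2: 1.3 × 850 × 2.9×10⁻⁴ = 0.32045 m
1000–2400 m: 0.37 × 1400 × 1.9×10⁻⁴ = 0.09842 m
Δh = 0.03723 + 0.32045 + 0.09842 = 0.45610 m ≈ 460 mm

460 mm of thermosteric rise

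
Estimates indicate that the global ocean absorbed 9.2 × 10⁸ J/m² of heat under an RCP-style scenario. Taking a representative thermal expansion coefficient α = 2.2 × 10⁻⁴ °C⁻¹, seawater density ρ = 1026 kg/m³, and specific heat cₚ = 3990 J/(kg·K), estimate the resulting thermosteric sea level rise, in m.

Δh = αQ/(ρcₚ) = 2.2×10⁻⁴ × 9.2×10⁸ / (1026 × 3990) ≈ 0.049441 m

0.0494 m of thermosteric rise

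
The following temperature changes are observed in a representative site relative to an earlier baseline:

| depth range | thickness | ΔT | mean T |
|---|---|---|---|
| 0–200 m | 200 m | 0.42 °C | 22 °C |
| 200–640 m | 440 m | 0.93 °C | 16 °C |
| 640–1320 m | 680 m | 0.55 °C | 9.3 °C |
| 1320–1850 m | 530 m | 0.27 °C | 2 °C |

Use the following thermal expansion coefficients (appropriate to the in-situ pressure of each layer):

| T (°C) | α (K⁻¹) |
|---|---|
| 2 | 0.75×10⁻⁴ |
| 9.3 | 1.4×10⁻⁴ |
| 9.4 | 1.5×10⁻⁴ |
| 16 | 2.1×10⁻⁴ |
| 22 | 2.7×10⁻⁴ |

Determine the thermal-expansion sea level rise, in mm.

Layer 1 at 22 °C → α = 2.7×10⁻⁴ K⁻¹
Layer 2 at 16 °C → α = 2.1×10⁻⁴ K⁻¹
Layer 3 at 9.3 °C → α = 1.4×10⁻⁴ K⁻¹
Layer 4 at 2 °C → α = 0.75×10⁻⁴ K⁻¹
200 × 2.7×10⁻⁴ × 0.42 = 0.02268 m
2.1×10⁻⁴ × 440 × 0.93 = 0.085932 m
Layer 3: 680 × 1.4×10⁻⁴ × 0.55 = 0.05236 m
1320–1850 m: 530 × 0.75×10⁻⁴ × 0.27 = 0.0107325 m
Δh = 0.02268 + 0.085932 + 0.05236 + 0.0107325 = 0.1717045 m ≈ 170 mm

170 mm of thermosteric rise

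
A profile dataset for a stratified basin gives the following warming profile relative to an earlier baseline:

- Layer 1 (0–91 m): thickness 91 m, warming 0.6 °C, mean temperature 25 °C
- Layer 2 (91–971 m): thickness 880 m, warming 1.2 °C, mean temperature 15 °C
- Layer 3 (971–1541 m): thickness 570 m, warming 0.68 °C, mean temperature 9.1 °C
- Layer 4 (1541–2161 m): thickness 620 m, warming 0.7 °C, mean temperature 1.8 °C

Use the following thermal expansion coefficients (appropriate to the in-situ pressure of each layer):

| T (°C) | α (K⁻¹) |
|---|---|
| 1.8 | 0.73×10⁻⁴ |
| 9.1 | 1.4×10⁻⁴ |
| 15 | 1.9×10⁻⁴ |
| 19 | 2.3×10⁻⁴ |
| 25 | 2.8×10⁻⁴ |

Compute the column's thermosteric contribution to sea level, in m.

Layer 1 at 25 °C → α = 2.8×10⁻⁴ K⁻¹
Layer 2 at 15 °C → α = 1.9×10⁻⁴ K⁻¹
Layer 3 at 9.1 °C → α = 1.4×10⁻⁴ K⁻¹
Layer 4 at 1.8 °C → α = 0.73×10⁻⁴ K⁻¹
Layer 1: 2.8×10⁻⁴ × 91 × 0.6 = 0.015288 m
Layer 2: 1.2 × 880 × 1.9×10⁻⁴ = 0.20064 m
971–1541 m: 1.4×10⁻⁴ × 570 × 0.68 = 0.054264 m
1541–2161 m: 0.73×10⁻⁴ × 0.7 × 620 = 0.031682 m
Δh = 0.015288 + 0.20064 + 0.054264 + 0.031682 = 0.301874 m

about 0.302 m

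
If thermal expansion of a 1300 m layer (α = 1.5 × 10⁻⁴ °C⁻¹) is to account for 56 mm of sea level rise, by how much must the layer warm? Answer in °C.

ΔT ≈ 0.287 °C

ΔT = Δh/(αH) = 0.056 / (1.5×10⁻⁴ × 1300) ≈ 0.2872 °C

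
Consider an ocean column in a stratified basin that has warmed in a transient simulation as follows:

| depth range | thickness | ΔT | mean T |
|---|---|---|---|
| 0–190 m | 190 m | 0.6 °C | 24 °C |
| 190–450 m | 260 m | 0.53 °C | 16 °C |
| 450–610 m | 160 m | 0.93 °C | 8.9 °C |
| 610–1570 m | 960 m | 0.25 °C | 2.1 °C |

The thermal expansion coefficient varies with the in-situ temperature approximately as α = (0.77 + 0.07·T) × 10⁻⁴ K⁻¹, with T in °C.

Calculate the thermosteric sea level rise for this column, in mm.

Δh = 96.7 mm

Layer 1: α = (0.77 + 0.07×24)×10⁻⁴ = 2.45×10⁻⁴ K⁻¹
Layer 2: α = (0.77 + 0.07×16)×10⁻⁴ = 1.89×10⁻⁴ K⁻¹
Layer 3: α = (0.77 + 0.07×8.9)×10⁻⁴ = 1.393×10⁻⁴ K⁻¹
Layer 4: α = (0.77 + 0.07×2.1)×10⁻⁴ = 0.917×10⁻⁴ K⁻¹
0–190 m: 0.6 × 190 × 2.45×10⁻⁴ = 0.02793 m
Layer 2: 260 × 1.89×10⁻⁴ × 0.53 = 0.0260442 m
450–610 m: 1.393×10⁻⁴ × 0.93 × 160 = 0.02072784 m
0.25 × 0.917×10⁻⁴ × 960 = 0.022008 m
Δh = 0.02793 + 0.0260442 + 0.02072784 + 0.022008 = 0.09671004 m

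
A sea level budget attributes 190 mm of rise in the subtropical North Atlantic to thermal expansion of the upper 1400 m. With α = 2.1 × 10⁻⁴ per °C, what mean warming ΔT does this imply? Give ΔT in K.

0.646 K

ΔT = Δh/(αH) = 0.19 / (2.1×10⁻⁴ × 1400) ≈ 0.6463 K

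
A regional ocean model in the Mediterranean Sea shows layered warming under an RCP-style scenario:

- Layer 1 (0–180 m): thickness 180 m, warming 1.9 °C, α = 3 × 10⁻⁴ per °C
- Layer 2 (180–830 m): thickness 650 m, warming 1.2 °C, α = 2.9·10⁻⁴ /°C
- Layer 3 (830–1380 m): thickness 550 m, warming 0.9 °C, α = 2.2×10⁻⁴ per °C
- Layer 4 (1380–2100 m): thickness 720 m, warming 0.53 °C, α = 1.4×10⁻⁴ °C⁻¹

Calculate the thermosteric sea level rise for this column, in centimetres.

Layer 1: 3×10⁻⁴ × 180 × 1.9 = 0.10260 m
180–830 m: 650 × 2.9×10⁻⁴ × 1.2 = 0.22620 m
Layer 3: 2.2×10⁻⁴ × 0.9 × 550 = 0.10890 m
1380–2100 m: 720 × 0.53 × 1.4×10⁻⁴ = 0.053424 m
Δh = 0.10260 + 0.22620 + 0.10890 + 0.053424 = 0.491124 m

Δh = 49.1 cm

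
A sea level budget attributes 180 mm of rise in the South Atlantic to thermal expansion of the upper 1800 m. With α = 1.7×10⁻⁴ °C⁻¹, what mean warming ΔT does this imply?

ΔT = Δh/(αH) = 0.18 / (1.7×10⁻⁴ × 1800) ≈ 0.5882 °C

about 0.588 °C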